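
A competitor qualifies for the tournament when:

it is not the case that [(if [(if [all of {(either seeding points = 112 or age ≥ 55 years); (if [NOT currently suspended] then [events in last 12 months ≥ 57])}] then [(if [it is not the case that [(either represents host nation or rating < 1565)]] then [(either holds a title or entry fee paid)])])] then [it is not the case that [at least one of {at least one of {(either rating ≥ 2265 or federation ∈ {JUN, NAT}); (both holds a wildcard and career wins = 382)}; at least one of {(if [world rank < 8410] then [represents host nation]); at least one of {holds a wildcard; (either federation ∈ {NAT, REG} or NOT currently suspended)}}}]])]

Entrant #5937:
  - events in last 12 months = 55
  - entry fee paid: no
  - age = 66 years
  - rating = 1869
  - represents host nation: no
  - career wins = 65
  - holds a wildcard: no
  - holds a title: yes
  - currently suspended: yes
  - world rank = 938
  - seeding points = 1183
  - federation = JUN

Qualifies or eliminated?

Atomic conditions:
  seeding points = 112: 1183 == 112 is false
  age ≥ 55 years: 66 ≥ 55 is true
  NOT currently suspended: yes → false
  events in last 12 months ≥ 57: 55 ≥ 57 is false
  represents host nation: no → false
  rating < 1565: 1869 < 1565 is false
  holds a title: yes → true
  entry fee paid: no → false
  rating ≥ 2265: 1869 ≥ 2265 is false
  federation ∈ {JUN, NAT}: JUN is in the set → true
  holds a wildcard: no → false
  career wins = 382: 65 == 382 is false
  world rank < 8410: 938 < 8410 is true
  federation ∈ {NAT, REG}: JUN is not in the set → false
Combine:
[1.1.1.1] false OR true = true
[1.1.1.2] false → false (antecedent false ⇒ implication holds) = true
[1.1.1] true AND true = true
[1.1.2.1.1] false OR false = false
[1.1.2.1] NOT false = true
[1.1.2.2] true OR false = true
[1.1.2] true → true = true
[1.1] true → true = true
[1.2.1.1.1] false OR true = true
[1.2.1.1.2] false AND false = false
[1.2.1.1] true OR false = true
[1.2.1.2.1] true → false = false
[1.2.1.2.2.2] false OR false = false
[1.2.1.2.2] false OR false = false
[1.2.1.2] false OR false = false
[1.2.1] true OR false = true
[1.2] NOT true = false
[1] true → false = false
[root] NOT false = true
Overall: true → qualifies

Qualifies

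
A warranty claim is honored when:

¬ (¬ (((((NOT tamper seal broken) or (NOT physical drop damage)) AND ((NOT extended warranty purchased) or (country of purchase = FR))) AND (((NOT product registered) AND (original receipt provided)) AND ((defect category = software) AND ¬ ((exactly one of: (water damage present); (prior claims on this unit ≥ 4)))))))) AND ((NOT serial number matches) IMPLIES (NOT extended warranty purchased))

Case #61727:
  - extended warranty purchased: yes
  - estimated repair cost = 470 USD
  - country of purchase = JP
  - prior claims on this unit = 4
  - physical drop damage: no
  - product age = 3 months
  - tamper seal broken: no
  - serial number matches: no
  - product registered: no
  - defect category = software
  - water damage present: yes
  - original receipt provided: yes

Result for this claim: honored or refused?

Refused

Atomic conditions:
  NOT tamper seal broken: no → true
  NOT physical drop damage: no → true
  NOT extended warranty purchased: yes → false
  country of purchase = FR: JP == FR is false
  NOT product registered: no → true
  original receipt provided: yes → true
  defect category = software: software == software is true
  water damage present: yes → true
  prior claims on this unit ≥ 4: 4 ≥ 4 is true
  NOT serial number matches: no → true
Combine:
[1.1.1.1.1] true OR true = true
[1.1.1.1.2] false OR false = false
[1.1.1.1] true AND false = false
[1.1.1.2.1] true AND true = true
[1.1.1.2.2.2.1] exactly-one(true, true) = false
[1.1.1.2.2.2] NOT false = true
[1.1.1.2.2] true AND true = true
[1.1.1.2] true AND true = true
[1.1.1] false AND true = false
[1.1] NOT false = true
[1] NOT true = false
[2] true → false = false
[root] false AND false = false
Overall: false → refused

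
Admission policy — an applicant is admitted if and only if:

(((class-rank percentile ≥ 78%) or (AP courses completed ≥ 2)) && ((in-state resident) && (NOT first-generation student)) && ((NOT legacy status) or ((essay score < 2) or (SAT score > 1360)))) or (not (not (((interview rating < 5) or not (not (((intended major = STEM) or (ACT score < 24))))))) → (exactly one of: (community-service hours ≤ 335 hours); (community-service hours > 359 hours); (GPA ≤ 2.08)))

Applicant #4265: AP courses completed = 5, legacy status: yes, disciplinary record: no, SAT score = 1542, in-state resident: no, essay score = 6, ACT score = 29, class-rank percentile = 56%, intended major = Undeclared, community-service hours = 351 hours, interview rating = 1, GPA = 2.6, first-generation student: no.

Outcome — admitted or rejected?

Rejected

Atomic conditions:
  class-rank percentile ≥ 78%: 56 ≥ 78 is false
  AP courses completed ≥ 2: 5 ≥ 2 is true
  in-state resident: no → false
  NOT first-generation student: no → true
  NOT legacy status: yes → false
  essay score < 2: 6 < 2 is false
  SAT score > 1360: 1542 > 1360 is true
  interview rating < 5: 1 < 5 is true
  intended major = STEM: Undeclared == STEM is false
  ACT score < 24: 29 < 24 is false
  community-service hours ≤ 335 hours: 351 ≤ 335 is false
  community-service hours > 359 hours: 351 > 359 is false
  GPA ≤ 2.08: 2.6 ≤ 2.08 is false
Combine:
[1.1] false OR true = true
[1.2] false AND true = false
[1.3.2] false OR true = true
[1.3] false OR true = true
[1] true AND false AND true = false
[2.1.1.1.2.1.1] false OR false = false
[2.1.1.1.2.1] NOT false = true
[2.1.1.1.2] NOT true = false
[2.1.1.1] true OR false = true
[2.1.1] NOT true = false
[2.1] NOT false = true
[2.2] exactly-one(false, false, false) = false
[2] true → false = false
[root] false OR false = false
Overall: false → rejected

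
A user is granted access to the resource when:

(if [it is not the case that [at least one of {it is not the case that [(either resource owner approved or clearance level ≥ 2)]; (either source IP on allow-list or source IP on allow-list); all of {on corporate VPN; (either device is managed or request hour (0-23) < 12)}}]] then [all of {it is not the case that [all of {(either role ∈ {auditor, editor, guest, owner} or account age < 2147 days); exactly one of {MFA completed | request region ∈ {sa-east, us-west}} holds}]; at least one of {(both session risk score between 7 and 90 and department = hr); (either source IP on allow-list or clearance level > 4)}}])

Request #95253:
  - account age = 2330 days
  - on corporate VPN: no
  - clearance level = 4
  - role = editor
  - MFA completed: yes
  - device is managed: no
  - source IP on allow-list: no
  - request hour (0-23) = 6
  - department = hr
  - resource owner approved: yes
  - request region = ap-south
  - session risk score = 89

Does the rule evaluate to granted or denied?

Denied

Atomic conditions:
  resource owner approved: yes → true
  clearance level ≥ 2: 4 ≥ 2 is true
  source IP on allow-list: no → false
  on corporate VPN: no → false
  device is managed: no → false
  request hour (0-23) < 12: 6 < 12 is true
  role ∈ {auditor, editor, guest, owner}: editor is in the set → true
  account age < 2147 days: 2330 < 2147 is false
  MFA completed: yes → true
  request region ∈ {sa-east, us-west}: ap-south is not in the set → false
  session risk score between 7 and 90: 89 in [7, 90] is true
  department = hr: hr == hr is true
  clearance level > 4: 4 > 4 is false
Combine:
[1.1.1.1] true OR true = true
[1.1.1] NOT true = false
[1.1.2] false OR false = false
[1.1.3.2] false OR true = true
[1.1.3] false AND true = false
[1.1] false OR false OR false = false
[1] NOT false = true
[2.1.1.1] true OR false = true
[2.1.1.2] exactly-one(true, false) = true
[2.1.1] true AND true = true
[2.1] NOT true = false
[2.2.1] true AND true = true
[2.2.2] false OR false = false
[2.2] true OR false = true
[2] false AND true = false
[root] true → false = false
Overall: false → denied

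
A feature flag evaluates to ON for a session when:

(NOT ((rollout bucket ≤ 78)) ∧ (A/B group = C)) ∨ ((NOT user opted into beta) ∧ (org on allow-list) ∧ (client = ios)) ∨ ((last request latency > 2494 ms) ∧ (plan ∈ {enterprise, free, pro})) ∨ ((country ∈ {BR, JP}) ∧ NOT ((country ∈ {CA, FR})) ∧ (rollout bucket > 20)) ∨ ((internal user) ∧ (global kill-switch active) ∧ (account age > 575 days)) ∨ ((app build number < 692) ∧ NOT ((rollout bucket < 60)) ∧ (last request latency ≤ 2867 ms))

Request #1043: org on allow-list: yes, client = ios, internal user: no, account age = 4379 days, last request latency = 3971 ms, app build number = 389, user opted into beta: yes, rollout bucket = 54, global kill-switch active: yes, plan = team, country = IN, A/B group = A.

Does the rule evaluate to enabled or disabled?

Disabled

Atomic conditions:
  rollout bucket ≤ 78: 54 ≤ 78 is true
  A/B group = C: A == C is false
  NOT user opted into beta: yes → false
  org on allow-list: yes → true
  client = ios: ios == ios is true
  last request latency > 2494 ms: 3971 > 2494 is true
  plan ∈ {enterprise, free, pro}: team is not in the set → false
  country ∈ {BR, JP}: IN is not in the set → false
  country ∈ {CA, FR}: IN is not in the set → false
  rollout bucket > 20: 54 > 20 is true
  internal user: no → false
  global kill-switch active: yes → true
  account age > 575 days: 4379 > 575 is true
  app build number < 692: 389 < 692 is true
  rollout bucket < 60: 54 < 60 is true
  last request latency ≤ 2867 ms: 3971 ≤ 2867 is false
Combine:
[1.1] NOT true = false
[1] false AND false = false
[2] false AND true AND true = false
[3] true AND false = false
[4.2] NOT false = true
[4] false AND true AND true = false
[5] false AND true AND true = false
[6.2] NOT true = false
[6] true AND false AND false = false
[root] false OR false OR false OR false OR false OR false = false
Overall: false → disabled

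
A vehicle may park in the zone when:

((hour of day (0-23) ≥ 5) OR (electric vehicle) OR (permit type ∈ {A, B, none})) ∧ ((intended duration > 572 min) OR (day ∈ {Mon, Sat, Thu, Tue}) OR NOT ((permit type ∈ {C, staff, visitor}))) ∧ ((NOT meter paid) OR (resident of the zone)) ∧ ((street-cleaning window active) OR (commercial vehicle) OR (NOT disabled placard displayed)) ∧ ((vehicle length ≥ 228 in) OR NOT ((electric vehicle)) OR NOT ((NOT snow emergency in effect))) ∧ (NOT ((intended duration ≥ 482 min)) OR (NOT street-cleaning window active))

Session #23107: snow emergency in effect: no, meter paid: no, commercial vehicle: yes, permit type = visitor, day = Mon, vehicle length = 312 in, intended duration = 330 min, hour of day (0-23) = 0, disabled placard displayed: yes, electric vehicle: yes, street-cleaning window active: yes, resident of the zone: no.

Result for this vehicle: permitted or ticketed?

Atomic conditions:
  hour of day (0-23) ≥ 5: 0 ≥ 5 is false
  electric vehicle: yes → true
  permit type ∈ {A, B, none}: visitor is not in the set → false
  intended duration > 572 min: 330 > 572 is false
  day ∈ {Mon, Sat, Thu, Tue}: Mon is in the set → true
  permit type ∈ {C, staff, visitor}: visitor is in the set → true
  NOT meter paid: no → true
  resident of the zone: no → false
  street-cleaning window active: yes → true
  commercial vehicle: yes → true
  NOT disabled placard displayed: yes → false
  vehicle length ≥ 228 in: 312 ≥ 228 is true
  NOT snow emergency in effect: no → true
  intended duration ≥ 482 min: 330 ≥ 482 is false
  NOT street-cleaning window active: yes → false
Combine:
[1] false OR true OR false = true
[2.3] NOT true = false
[2] false OR true OR false = true
[3] true OR false = true
[4] true OR true OR false = true
[5.2] NOT true = false
[5.3] NOT true = false
[5] true OR false OR false = true
[6.1] NOT false = true
[6] true OR false = true
[root] true AND true AND true AND true AND true AND true = true
Overall: true → permitted

Permitted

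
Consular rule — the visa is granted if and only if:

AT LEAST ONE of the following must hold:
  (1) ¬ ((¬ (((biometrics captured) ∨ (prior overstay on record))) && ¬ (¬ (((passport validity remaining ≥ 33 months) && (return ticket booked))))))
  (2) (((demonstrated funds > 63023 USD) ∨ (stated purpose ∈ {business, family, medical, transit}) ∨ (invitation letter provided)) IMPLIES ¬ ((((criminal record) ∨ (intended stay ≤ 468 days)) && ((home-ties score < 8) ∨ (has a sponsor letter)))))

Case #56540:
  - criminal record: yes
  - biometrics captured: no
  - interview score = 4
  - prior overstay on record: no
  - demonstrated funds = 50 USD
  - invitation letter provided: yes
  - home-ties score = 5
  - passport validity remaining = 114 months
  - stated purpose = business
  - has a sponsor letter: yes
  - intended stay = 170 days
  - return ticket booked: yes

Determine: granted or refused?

Refused

Atomic conditions:
  biometrics captured: no → false
  prior overstay on record: no → false
  passport validity remaining ≥ 33 months: 114 ≥ 33 is true
  return ticket booked: yes → true
  demonstrated funds > 63023 USD: 50 > 63023 is false
  stated purpose ∈ {business, family, medical, transit}: business is in the set → true
  invitation letter provided: yes → true
  criminal record: yes → true
  intended stay ≤ 468 days: 170 ≤ 468 is true
  home-ties score < 8: 5 < 8 is true
  has a sponsor letter: yes → true
Combine:
[1.1.1.1] false OR false = false
[1.1.1] NOT false = true
[1.1.2.1.1] true AND true = true
[1.1.2.1] NOT true = false
[1.1.2] NOT false = true
[1.1] true AND true = true
[1] NOT true = false
[2.1] false OR true OR true = true
[2.2.1.1] true OR true = true
[2.2.1.2] true OR true = true
[2.2.1] true AND true = true
[2.2] NOT true = false
[2] true → false = false
[root] false OR false = false
Overall: false → refused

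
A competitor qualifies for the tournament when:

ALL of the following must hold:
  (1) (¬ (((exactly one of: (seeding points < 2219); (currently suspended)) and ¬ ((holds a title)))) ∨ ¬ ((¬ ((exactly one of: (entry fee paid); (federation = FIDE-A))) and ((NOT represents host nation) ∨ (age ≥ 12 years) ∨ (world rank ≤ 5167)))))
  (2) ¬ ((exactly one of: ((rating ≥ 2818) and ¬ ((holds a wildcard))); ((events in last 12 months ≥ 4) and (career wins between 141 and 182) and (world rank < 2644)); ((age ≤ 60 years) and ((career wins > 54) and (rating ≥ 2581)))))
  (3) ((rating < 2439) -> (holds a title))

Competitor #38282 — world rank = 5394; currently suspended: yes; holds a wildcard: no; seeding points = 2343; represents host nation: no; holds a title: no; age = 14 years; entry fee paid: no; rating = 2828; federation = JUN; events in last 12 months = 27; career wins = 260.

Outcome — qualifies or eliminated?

Eliminated

Atomic conditions:
  seeding points < 2219: 2343 < 2219 is false
  currently suspended: yes → true
  holds a title: no → false
  entry fee paid: no → false
  federation = FIDE-A: JUN == FIDE-A is false
  NOT represents host nation: no → true
  age ≥ 12 years: 14 ≥ 12 is true
  world rank ≤ 5167: 5394 ≤ 5167 is false
  rating ≥ 2818: 2828 ≥ 2818 is true
  holds a wildcard: no → false
  events in last 12 months ≥ 4: 27 ≥ 4 is true
  career wins between 141 and 182: 260 in [141, 182] is false
  world rank < 2644: 5394 < 2644 is false
  age ≤ 60 years: 14 ≤ 60 is true
  career wins > 54: 260 > 54 is true
  rating ≥ 2581: 2828 ≥ 2581 is true
  rating < 2439: 2828 < 2439 is false
Combine:
[1.1.1.1] exactly-one(false, true) = true
[1.1.1.2] NOT false = true
[1.1.1] true AND true = true
[1.1] NOT true = false
[1.2.1.1.1] exactly-one(false, false) = false
[1.2.1.1] NOT false = true
[1.2.1.2] true OR true OR false = true
[1.2.1] true AND true = true
[1.2] NOT true = false
[1] false OR false = false
[2.1.1.2] NOT false = true
[2.1.1] true AND true = true
[2.1.2] true AND false AND false = false
[2.1.3.2] true AND true = true
[2.1.3] true AND true = true
[2.1] exactly-one(true, false, true) = false
[2] NOT false = true
[3] false → false (antecedent false ⇒ implication holds) = true
[root] false AND true AND true = false
Overall: false → eliminated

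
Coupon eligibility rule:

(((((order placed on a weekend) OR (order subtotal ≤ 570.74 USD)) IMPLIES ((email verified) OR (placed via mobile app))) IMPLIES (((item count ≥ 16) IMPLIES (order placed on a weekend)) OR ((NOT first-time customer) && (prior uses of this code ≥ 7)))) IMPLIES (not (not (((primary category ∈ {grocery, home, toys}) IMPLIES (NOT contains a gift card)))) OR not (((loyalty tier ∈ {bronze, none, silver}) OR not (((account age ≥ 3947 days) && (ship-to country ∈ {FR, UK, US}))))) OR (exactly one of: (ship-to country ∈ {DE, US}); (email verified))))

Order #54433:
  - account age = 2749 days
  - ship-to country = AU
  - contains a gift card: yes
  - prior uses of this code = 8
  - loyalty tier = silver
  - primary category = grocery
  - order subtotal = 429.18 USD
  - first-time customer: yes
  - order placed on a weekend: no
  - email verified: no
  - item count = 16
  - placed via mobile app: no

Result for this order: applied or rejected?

Rejected

Atomic conditions:
  order placed on a weekend: no → false
  order subtotal ≤ 570.74 USD: 429.18 ≤ 570.74 is true
  email verified: no → false
  placed via mobile app: no → false
  item count ≥ 16: 16 ≥ 16 is true
  NOT first-time customer: yes → false
  prior uses of this code ≥ 7: 8 ≥ 7 is true
  primary category ∈ {grocery, home, toys}: grocery is in the set → true
  NOT contains a gift card: yes → false
  loyalty tier ∈ {bronze, none, silver}: silver is in the set → true
  account age ≥ 3947 days: 2749 ≥ 3947 is false
  ship-to country ∈ {FR, UK, US}: AU is not in the set → false
  ship-to country ∈ {DE, US}: AU is not in the set → false
Combine:
[1.1.1] false OR true = true
[1.1.2] false OR false = false
[1.1] true → false = false
[1.2.1] true → false = false
[1.2.2] false AND true = false
[1.2] false OR false = false
[1] false → false (antecedent false ⇒ implication holds) = true
[2.1.1.1] true → false = false
[2.1.1] NOT false = true
[2.1] NOT true = false
[2.2.1.2.1] false AND false = false
[2.2.1.2] NOT false = true
[2.2.1] true OR true = true
[2.2] NOT true = false
[2.3] exactly-one(false, false) = false
[2] false OR false OR false = false
[root] true → false = false
Overall: false → rejected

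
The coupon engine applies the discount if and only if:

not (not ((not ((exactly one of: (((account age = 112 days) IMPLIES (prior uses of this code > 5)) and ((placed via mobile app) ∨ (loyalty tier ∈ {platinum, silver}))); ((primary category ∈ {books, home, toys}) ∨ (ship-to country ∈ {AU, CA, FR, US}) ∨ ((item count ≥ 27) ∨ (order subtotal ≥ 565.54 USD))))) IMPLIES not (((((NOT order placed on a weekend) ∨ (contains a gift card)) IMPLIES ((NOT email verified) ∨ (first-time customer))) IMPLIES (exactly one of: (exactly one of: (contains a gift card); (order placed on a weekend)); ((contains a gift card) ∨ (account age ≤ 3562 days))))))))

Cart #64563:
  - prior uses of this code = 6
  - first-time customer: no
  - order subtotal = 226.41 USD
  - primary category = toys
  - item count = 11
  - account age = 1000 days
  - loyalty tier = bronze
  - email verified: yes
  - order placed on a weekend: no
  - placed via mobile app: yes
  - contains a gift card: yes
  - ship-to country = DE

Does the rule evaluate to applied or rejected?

Rejected

Atomic conditions:
  account age = 112 days: 1000 == 112 is false
  prior uses of this code > 5: 6 > 5 is true
  placed via mobile app: yes → true
  loyalty tier ∈ {platinum, silver}: bronze is not in the set → false
  primary category ∈ {books, home, toys}: toys is in the set → true
  ship-to country ∈ {AU, CA, FR, US}: DE is not in the set → false
  item count ≥ 27: 11 ≥ 27 is false
  order subtotal ≥ 565.54 USD: 226.41 ≥ 565.54 is false
  NOT order placed on a weekend: no → true
  contains a gift card: yes → true
  NOT email verified: yes → false
  first-time customer: no → false
  order placed on a weekend: no → false
  account age ≤ 3562 days: 1000 ≤ 3562 is true
Combine:
[1.1.1.1.1.1] false → true (antecedent false ⇒ implication holds) = true
[1.1.1.1.1.2] true OR false = true
[1.1.1.1.1] true AND true = true
[1.1.1.1.2.3] false OR false = false
[1.1.1.1.2] true OR false OR false = true
[1.1.1.1] exactly-one(true, true) = false
[1.1.1] NOT false = true
[1.1.2.1.1.1] true OR true = true
[1.1.2.1.1.2] false OR false = false
[1.1.2.1.1] true → false = false
[1.1.2.1.2.1] exactly-one(true, false) = true
[1.1.2.1.2.2] true OR true = true
[1.1.2.1.2] exactly-one(true, true) = false
[1.1.2.1] false → false (antecedent false ⇒ implication holds) = true
[1.1.2] NOT true = false
[1.1] true → false = false
[1] NOT false = true
[root] NOT true = false
Overall: false → rejected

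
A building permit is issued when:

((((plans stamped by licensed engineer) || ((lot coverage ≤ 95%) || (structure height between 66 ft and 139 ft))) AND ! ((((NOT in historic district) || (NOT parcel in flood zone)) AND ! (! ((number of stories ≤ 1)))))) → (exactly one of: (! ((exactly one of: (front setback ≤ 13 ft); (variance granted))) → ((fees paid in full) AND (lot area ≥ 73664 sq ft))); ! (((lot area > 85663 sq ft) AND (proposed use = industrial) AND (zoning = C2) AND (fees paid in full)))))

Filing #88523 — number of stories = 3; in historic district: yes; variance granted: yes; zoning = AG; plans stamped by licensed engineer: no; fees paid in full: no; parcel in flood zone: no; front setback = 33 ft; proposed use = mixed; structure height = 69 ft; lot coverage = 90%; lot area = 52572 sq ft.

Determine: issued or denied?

Denied

Atomic conditions:
  plans stamped by licensed engineer: no → false
  lot coverage ≤ 95%: 90 ≤ 95 is true
  structure height between 66 ft and 139 ft: 69 in [66, 139] is true
  NOT in historic district: yes → false
  NOT parcel in flood zone: no → true
  number of stories ≤ 1: 3 ≤ 1 is false
  front setback ≤ 13 ft: 33 ≤ 13 is false
  variance granted: yes → true
  fees paid in full: no → false
  lot area ≥ 73664 sq ft: 52572 ≥ 73664 is false
  lot area > 85663 sq ft: 52572 > 85663 is false
  proposed use = industrial: mixed == industrial is false
  zoning = C2: AG == C2 is false
Combine:
[1.1.2] true OR true = true
[1.1] false OR true = true
[1.2.1.1] false OR true = true
[1.2.1.2.1] NOT false = true
[1.2.1.2] NOT true = false
[1.2.1] true AND false = false
[1.2] NOT false = true
[1] true AND true = true
[2.1.1.1] exactly-one(false, true) = true
[2.1.1] NOT true = false
[2.1.2] false AND false = false
[2.1] false → false (antecedent false ⇒ implication holds) = true
[2.2.1] false AND false AND false AND false = false
[2.2] NOT false = true
[2] exactly-one(true, true) = false
[root] true → false = false
Overall: false → denied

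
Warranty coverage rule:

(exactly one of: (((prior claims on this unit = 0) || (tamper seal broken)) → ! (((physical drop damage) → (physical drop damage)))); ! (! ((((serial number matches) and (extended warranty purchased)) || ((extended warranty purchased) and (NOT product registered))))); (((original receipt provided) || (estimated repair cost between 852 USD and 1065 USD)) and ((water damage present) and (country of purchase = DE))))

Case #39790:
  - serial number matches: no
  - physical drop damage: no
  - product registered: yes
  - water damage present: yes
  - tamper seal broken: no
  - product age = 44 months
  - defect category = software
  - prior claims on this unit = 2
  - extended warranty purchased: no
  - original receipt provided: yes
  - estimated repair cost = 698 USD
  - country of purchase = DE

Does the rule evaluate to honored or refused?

Refused

Atomic conditions:
  prior claims on this unit = 0: 2 == 0 is false
  tamper seal broken: no → false
  physical drop damage: no → false
  serial number matches: no → false
  extended warranty purchased: no → false
  NOT product registered: yes → false
  original receipt provided: yes → true
  estimated repair cost between 852 USD and 1065 USD: 698 in [852, 1065] is false
  water damage present: yes → true
  country of purchase = DE: DE == DE is true
Combine:
[1.1] false OR false = false
[1.2.1] false → false (antecedent false ⇒ implication holds) = true
[1.2] NOT true = false
[1] false → false (antecedent false ⇒ implication holds) = true
[2.1.1.1] false AND false = false
[2.1.1.2] false AND false = false
[2.1.1] false OR false = false
[2.1] NOT false = true
[2] NOT true = false
[3.1] true OR false = true
[3.2] true AND true = true
[3] true AND true = true
[root] exactly-one(true, false, true) = false
Overall: false → refused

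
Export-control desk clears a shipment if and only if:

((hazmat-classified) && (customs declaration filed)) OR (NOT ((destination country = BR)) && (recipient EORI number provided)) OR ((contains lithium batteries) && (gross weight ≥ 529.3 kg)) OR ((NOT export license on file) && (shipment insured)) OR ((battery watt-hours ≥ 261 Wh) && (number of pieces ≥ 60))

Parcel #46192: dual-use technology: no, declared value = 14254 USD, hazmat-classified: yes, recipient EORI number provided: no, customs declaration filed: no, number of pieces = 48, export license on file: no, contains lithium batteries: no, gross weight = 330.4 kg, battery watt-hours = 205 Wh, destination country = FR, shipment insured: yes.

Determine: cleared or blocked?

Atomic conditions:
  hazmat-classified: yes → true
  customs declaration filed: no → false
  destination country = BR: FR == BR is false
  recipient EORI number provided: no → false
  contains lithium batteries: no → false
  gross weight ≥ 529.3 kg: 330.4 ≥ 529.3 is false
  NOT export license on file: no → true
  shipment insured: yes → true
  battery watt-hours ≥ 261 Wh: 205 ≥ 261 is false
  number of pieces ≥ 60: 48 ≥ 60 is false
Combine:
[1] true AND false = false
[2.1] NOT false = true
[2] true AND false = false
[3] false AND false = false
[4] true AND true = true
[5] false AND false = false
[root] false OR false OR false OR true OR false = true
Overall: true → cleared

Cleared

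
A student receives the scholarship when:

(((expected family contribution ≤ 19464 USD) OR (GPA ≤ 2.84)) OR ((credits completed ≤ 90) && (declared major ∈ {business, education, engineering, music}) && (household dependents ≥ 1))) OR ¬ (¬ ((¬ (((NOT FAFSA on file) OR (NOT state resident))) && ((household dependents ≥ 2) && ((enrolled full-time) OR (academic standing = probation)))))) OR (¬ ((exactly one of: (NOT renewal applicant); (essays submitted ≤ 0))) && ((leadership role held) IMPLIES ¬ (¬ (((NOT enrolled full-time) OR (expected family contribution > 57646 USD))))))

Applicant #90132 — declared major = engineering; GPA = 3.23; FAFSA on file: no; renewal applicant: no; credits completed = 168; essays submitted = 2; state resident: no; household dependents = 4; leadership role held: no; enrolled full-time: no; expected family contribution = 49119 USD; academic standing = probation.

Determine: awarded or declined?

Atomic conditions:
  expected family contribution ≤ 19464 USD: 49119 ≤ 19464 is false
  GPA ≤ 2.84: 3.23 ≤ 2.84 is false
  credits completed ≤ 90: 168 ≤ 90 is false
  declared major ∈ {business, education, engineering, music}: engineering is in the set → true
  household dependents ≥ 1: 4 ≥ 1 is true
  NOT FAFSA on file: no → true
  NOT state resident: no → true
  household dependents ≥ 2: 4 ≥ 2 is true
  enrolled full-time: no → false
  academic standing = probation: probation == probation is true
  NOT renewal applicant: no → true
  essays submitted ≤ 0: 2 ≤ 0 is false
  leadership role held: no → false
  NOT enrolled full-time: no → true
  expected family contribution > 57646 USD: 49119 > 57646 is false
Combine:
[1.1] false OR false = false
[1.2] false AND true AND true = false
[1] false OR false = false
[2.1.1.1.1] true OR true = true
[2.1.1.1] NOT true = false
[2.1.1.2.2] false OR true = true
[2.1.1.2] true AND true = true
[2.1.1] false AND true = false
[2.1] NOT false = true
[2] NOT true = false
[3.1.1] exactly-one(true, false) = true
[3.1] NOT true = false
[3.2.2.1.1] true OR false = true
[3.2.2.1] NOT true = false
[3.2.2] NOT false = true
[3.2] false → true (antecedent false ⇒ implication holds) = true
[3] false AND true = false
[root] false OR false OR false = false
Overall: false → declined

Declined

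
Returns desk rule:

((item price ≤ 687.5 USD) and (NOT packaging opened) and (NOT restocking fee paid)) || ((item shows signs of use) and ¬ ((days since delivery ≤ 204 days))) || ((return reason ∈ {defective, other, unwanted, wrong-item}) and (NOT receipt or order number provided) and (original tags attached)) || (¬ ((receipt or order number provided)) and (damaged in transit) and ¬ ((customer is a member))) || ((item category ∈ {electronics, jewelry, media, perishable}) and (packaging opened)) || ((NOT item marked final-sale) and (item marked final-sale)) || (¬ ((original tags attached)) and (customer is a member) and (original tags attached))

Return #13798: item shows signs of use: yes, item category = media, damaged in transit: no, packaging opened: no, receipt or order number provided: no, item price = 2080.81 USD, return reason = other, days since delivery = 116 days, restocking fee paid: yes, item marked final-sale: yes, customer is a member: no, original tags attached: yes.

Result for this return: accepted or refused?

Accepted

Atomic conditions:
  item price ≤ 687.5 USD: 2080.81 ≤ 687.5 is false
  NOT packaging opened: no → true
  NOT restocking fee paid: yes → false
  item shows signs of use: yes → true
  days since delivery ≤ 204 days: 116 ≤ 204 is true
  return reason ∈ {defective, other, unwanted, wrong-item}: other is in the set → true
  NOT receipt or order number provided: no → true
  original tags attached: yes → true
  receipt or order number provided: no → false
  damaged in transit: no → false
  customer is a member: no → false
  item category ∈ {electronics, jewelry, media, perishable}: media is in the set → true
  packaging opened: no → false
  NOT item marked final-sale: yes → false
  item marked final-sale: yes → true
Combine:
[1] false AND true AND false = false
[2.2] NOT true = false
[2] true AND false = false
[3] true AND true AND true = true
[4.1] NOT false = true
[4.3] NOT false = true
[4] true AND false AND true = false
[5] true AND false = false
[6] false AND true = false
[7.1] NOT true = false
[7] false AND false AND true = false
[root] false OR false OR true OR false OR false OR false OR false = true
Overall: true → accepted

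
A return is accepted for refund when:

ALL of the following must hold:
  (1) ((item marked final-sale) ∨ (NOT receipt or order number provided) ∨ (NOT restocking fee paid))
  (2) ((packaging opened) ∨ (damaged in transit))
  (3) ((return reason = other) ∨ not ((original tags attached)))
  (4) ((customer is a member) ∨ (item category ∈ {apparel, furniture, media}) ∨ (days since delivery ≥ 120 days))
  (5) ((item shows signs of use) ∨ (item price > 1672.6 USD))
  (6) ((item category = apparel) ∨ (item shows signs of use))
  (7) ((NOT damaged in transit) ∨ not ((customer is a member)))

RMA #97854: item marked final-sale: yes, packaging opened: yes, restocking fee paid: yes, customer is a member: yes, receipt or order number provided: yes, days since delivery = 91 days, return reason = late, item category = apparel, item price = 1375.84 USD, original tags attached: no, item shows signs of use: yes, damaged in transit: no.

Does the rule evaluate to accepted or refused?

Accepted

Atomic conditions:
  item marked final-sale: yes → true
  NOT receipt or order number provided: yes → false
  NOT restocking fee paid: yes → false
  packaging opened: yes → true
  damaged in transit: no → false
  return reason = other: late == other is false
  original tags attached: no → false
  customer is a member: yes → true
  item category ∈ {apparel, furniture, media}: apparel is in the set → true
  days since delivery ≥ 120 days: 91 ≥ 120 is false
  item shows signs of use: yes → true
  item price > 1672.6 USD: 1375.84 > 1672.6 is false
  item category = apparel: apparel == apparel is true
  NOT damaged in transit: no → true
Combine:
[1] true OR false OR false = true
[2] true OR false = true
[3.2] NOT false = true
[3] false OR true = true
[4] true OR true OR false = true
[5] true OR false = true
[6] true OR true = true
[7.2] NOT true = false
[7] true OR false = true
[root] true AND true AND true AND true AND true AND true AND true = true
Overall: true → accepted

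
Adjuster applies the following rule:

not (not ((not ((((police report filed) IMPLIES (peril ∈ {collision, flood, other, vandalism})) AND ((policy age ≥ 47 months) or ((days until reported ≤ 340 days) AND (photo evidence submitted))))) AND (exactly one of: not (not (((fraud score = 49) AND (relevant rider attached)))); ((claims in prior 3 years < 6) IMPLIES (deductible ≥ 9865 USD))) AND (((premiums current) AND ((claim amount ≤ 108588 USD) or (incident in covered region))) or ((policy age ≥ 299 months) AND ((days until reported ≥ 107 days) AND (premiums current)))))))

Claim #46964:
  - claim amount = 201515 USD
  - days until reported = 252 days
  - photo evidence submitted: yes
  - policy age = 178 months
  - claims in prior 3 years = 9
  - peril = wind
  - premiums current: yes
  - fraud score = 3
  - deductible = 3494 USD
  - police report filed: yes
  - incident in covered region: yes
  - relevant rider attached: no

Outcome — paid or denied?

Paid

Atomic conditions:
  police report filed: yes → true
  peril ∈ {collision, flood, other, vandalism}: wind is not in the set → false
  policy age ≥ 47 months: 178 ≥ 47 is true
  days until reported ≤ 340 days: 252 ≤ 340 is true
  photo evidence submitted: yes → true
  fraud score = 49: 3 == 49 is false
  relevant rider attached: no → false
  claims in prior 3 years < 6: 9 < 6 is false
  deductible ≥ 9865 USD: 3494 ≥ 9865 is false
  premiums current: yes → true
  claim amount ≤ 108588 USD: 201515 ≤ 108588 is false
  incident in covered region: yes → true
  policy age ≥ 299 months: 178 ≥ 299 is false
  days until reported ≥ 107 days: 252 ≥ 107 is true
Combine:
[1.1.1.1.1] true → false = false
[1.1.1.1.2.2] true AND true = true
[1.1.1.1.2] true OR true = true
[1.1.1.1] false AND true = false
[1.1.1] NOT false = true
[1.1.2.1.1.1] false AND false = false
[1.1.2.1.1] NOT false = true
[1.1.2.1] NOT true = false
[1.1.2.2] false → false (antecedent false ⇒ implication holds) = true
[1.1.2] exactly-one(false, true) = true
[1.1.3.1.2] false OR true = true
[1.1.3.1] true AND true = true
[1.1.3.2.2] true AND true = true
[1.1.3.2] false AND true = false
[1.1.3] true OR false = true
[1.1] true AND true AND true = true
[1] NOT true = false
[root] NOT false = true
Overall: true → paid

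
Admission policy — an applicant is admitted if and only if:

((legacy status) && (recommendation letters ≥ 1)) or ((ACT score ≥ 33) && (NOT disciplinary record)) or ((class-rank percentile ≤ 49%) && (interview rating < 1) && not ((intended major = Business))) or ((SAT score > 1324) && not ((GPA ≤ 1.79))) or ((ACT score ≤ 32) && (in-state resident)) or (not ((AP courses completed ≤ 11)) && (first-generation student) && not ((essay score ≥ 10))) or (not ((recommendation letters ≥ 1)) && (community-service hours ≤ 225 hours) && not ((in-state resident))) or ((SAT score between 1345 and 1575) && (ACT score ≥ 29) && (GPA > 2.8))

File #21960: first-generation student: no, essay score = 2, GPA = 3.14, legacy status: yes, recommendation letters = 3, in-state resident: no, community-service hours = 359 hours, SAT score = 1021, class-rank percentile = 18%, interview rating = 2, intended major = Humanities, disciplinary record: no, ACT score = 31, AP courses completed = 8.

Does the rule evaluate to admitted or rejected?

Atomic conditions:
  legacy status: yes → true
  recommendation letters ≥ 1: 3 ≥ 1 is true
  ACT score ≥ 33: 31 ≥ 33 is false
  NOT disciplinary record: no → true
  class-rank percentile ≤ 49%: 18 ≤ 49 is true
  interview rating < 1: 2 < 1 is false
  intended major = Business: Humanities == Business is false
  SAT score > 1324: 1021 > 1324 is false
  GPA ≤ 1.79: 3.14 ≤ 1.79 is false
  ACT score ≤ 32: 31 ≤ 32 is true
  in-state resident: no → false
  AP courses completed ≤ 11: 8 ≤ 11 is true
  first-generation student: no → false
  essay score ≥ 10: 2 ≥ 10 is false
  community-service hours ≤ 225 hours: 359 ≤ 225 is false
  SAT score between 1345 and 1575: 1021 in [1345, 1575] is false
  ACT score ≥ 29: 31 ≥ 29 is true
  GPA > 2.8: 3.14 > 2.8 is true
Combine:
[1] true AND true = true
[2] false AND true = false
[3.3] NOT false = true
[3] true AND false AND true = false
[4.2] NOT false = true
[4] false AND true = false
[5] true AND false = false
[6.1] NOT true = false
[6.3] NOT false = true
[6] false AND false AND true = false
[7.1] NOT true = false
[7.3] NOT false = true
[7] false AND false AND true = false
[8] false AND true AND true = false
[root] true OR false OR false OR false OR false OR false OR false OR false = true
Overall: true → admitted

Admitted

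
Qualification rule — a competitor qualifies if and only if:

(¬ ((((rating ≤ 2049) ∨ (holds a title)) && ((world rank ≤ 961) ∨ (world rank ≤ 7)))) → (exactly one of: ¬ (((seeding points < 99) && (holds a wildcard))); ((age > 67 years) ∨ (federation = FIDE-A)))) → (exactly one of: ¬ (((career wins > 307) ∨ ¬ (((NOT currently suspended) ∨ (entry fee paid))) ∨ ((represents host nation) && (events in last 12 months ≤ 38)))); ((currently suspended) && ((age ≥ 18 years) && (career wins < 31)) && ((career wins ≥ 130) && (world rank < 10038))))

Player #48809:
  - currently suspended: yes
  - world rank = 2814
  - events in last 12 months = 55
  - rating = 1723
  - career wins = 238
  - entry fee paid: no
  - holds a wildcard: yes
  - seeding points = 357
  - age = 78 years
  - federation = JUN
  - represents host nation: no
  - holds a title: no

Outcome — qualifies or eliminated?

Qualifies

Atomic conditions:
  rating ≤ 2049: 1723 ≤ 2049 is true
  holds a title: no → false
  world rank ≤ 961: 2814 ≤ 961 is false
  world rank ≤ 7: 2814 ≤ 7 is false
  seeding points < 99: 357 < 99 is false
  holds a wildcard: yes → true
  age > 67 years: 78 > 67 is true
  federation = FIDE-A: JUN == FIDE-A is false
  career wins > 307: 238 > 307 is false
  NOT currently suspended: yes → false
  entry fee paid: no → false
  represents host nation: no → false
  events in last 12 months ≤ 38: 55 ≤ 38 is false
  currently suspended: yes → true
  age ≥ 18 years: 78 ≥ 18 is true
  career wins < 31: 238 < 31 is false
  career wins ≥ 130: 238 ≥ 130 is true
  world rank < 10038: 2814 < 10038 is true
Combine:
[1.1.1.1] true OR false = true
[1.1.1.2] false OR false = false
[1.1.1] true AND false = false
[1.1] NOT false = true
[1.2.1.1] false AND true = false
[1.2.1] NOT false = true
[1.2.2] true OR false = true
[1.2] exactly-one(true, true) = false
[1] true → false = false
[2.1.1.2.1] false OR false = false
[2.1.1.2] NOT false = true
[2.1.1.3] false AND false = false
[2.1.1] false OR true OR false = true
[2.1] NOT true = false
[2.2.2] true AND false = false
[2.2.3] true AND true = true
[2.2] true AND false AND true = false
[2] exactly-one(false, false) = false
[root] false → false (antecedent false ⇒ implication holds) = true
Overall: true → qualifies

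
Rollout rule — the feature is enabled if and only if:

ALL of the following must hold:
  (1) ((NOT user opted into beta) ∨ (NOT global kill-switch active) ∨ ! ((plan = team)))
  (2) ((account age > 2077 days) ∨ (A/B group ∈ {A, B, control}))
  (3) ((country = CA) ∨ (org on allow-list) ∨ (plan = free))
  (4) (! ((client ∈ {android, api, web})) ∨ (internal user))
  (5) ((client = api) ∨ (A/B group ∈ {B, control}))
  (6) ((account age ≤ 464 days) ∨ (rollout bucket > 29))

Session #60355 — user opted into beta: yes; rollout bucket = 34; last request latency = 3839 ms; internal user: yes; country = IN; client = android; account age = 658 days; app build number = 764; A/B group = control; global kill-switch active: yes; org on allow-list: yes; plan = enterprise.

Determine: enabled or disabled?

Enabled

Atomic conditions:
  NOT user opted into beta: yes → false
  NOT global kill-switch active: yes → false
  plan = team: enterprise == team is false
  account age > 2077 days: 658 > 2077 is false
  A/B group ∈ {A, B, control}: control is in the set → true
  country = CA: IN == CA is false
  org on allow-list: yes → true
  plan = free: enterprise == free is false
  client ∈ {android, api, web}: android is in the set → true
  internal user: yes → true
  client = api: android == api is false
  A/B group ∈ {B, control}: control is in the set → true
  account age ≤ 464 days: 658 ≤ 464 is false
  rollout bucket > 29: 34 > 29 is true
Combine:
[1.3] NOT false = true
[1] false OR false OR true = true
[2] false OR true = true
[3] false OR true OR false = true
[4.1] NOT true = false
[4] false OR true = true
[5] false OR true = true
[6] false OR true = true
[root] true AND true AND true AND true AND true AND true = true
Overall: true → enabled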